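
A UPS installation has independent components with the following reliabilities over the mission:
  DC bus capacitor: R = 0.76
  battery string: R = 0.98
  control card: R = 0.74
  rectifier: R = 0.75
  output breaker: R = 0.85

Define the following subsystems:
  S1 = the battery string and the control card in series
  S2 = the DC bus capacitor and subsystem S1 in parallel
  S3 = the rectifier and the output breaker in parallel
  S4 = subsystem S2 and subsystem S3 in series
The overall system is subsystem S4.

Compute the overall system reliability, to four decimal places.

Series (battery string and control card): 0.980000 × 0.740000 = 0.725200
Parallel (DC bus capacitor and [0.725200]): 1 − (1 − 0.760000)(1 − 0.725200) = 0.934048
Parallel (rectifier and output breaker): 1 − (1 − 0.750000)(1 − 0.850000) = 0.962500
Series ([0.934048] and [0.962500]): 0.934048 × 0.962500 = 0.8990

0.8990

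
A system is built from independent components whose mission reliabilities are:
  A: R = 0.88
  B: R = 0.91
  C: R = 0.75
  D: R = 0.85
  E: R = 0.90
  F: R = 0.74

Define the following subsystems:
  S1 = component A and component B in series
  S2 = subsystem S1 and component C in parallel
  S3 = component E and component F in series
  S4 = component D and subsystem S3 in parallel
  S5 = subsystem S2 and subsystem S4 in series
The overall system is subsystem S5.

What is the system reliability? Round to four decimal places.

Series (A and B): 0.880000 × 0.910000 = 0.800800
Parallel ([0.800800] and C): 1 − (1 − 0.800800)(1 − 0.750000) = 0.950200
Series (E and F): 0.900000 × 0.740000 = 0.666000
Parallel (D and [0.666000]): 1 − (1 − 0.850000)(1 − 0.666000) = 0.949900
Series ([0.950200] and [0.949900]): 0.950200 × 0.949900 = 0.9026

0.9026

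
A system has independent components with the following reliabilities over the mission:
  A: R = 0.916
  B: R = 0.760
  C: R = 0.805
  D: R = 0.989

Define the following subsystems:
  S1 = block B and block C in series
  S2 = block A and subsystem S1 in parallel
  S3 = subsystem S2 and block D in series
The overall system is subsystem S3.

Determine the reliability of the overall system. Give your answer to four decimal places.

Series (B and C): 0.760000 × 0.805000 = 0.611800
Parallel (A and [0.611800]): 1 − (1 − 0.916000)(1 − 0.611800) = 0.967391
Series ([0.967391] and D): 0.967391 × 0.989000 = 0.9567

0.9567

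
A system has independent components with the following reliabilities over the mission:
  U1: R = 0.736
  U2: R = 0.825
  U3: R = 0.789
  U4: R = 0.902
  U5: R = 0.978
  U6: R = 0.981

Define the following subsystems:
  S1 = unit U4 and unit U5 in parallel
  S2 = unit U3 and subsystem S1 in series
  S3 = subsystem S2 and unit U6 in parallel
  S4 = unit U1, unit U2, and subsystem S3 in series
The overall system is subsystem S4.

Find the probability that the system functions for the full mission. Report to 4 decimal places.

0.6047

Parallel (U4 and U5): 1 − (1 − 0.902000)(1 − 0.978000) = 0.997844
Series (U3 and [0.997844]): 0.789000 × 0.997844 = 0.787299
Parallel ([0.787299] and U6): 1 − (1 − 0.787299)(1 − 0.981000) = 0.995959
Series (U1, U2, and [0.995959]): 0.736000 × 0.825000 × 0.995959 = 0.6047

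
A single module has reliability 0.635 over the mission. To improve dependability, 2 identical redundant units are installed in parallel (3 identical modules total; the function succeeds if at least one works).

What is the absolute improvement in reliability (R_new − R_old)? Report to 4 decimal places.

R_before = 0.635
R_after = 1 − (1 − 0.635)^3 = 0.9514
ΔR = 0.9514 − 0.635 = 0.3164

0.3164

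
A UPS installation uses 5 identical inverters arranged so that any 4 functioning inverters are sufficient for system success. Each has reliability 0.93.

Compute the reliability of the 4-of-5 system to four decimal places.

0.9575

R = Σ_{i=4}^{5} C(5,i) p^i (1−p)^{5−i} with p = 0.93
C(5,4)·0.93^4·0.07^1 = 0.261818
C(5,5)·0.93^5·0.07^0 = 0.695688
Sum = 0.9575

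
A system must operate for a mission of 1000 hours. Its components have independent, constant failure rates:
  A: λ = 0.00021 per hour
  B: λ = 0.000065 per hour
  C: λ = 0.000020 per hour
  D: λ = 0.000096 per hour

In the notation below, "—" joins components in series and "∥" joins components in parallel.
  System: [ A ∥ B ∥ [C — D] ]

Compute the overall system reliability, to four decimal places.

R(A) = exp(−0.00021 × 1000) = 0.810584
R(B) = exp(−0.000065 × 1000) = 0.937067
R(C) = exp(−0.000020 × 1000) = 0.980199
R(D) = exp(−0.000096 × 1000) = 0.908464
Series (C and D): 0.980199 × 0.908464 = 0.890476
Parallel (A, B, and [0.890476]): 1 − (1 − 0.810584)(1 − 0.937067)(1 − 0.890476) = 0.9987

0.9987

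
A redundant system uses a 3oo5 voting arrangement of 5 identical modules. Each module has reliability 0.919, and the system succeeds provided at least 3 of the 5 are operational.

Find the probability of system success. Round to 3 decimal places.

R = Σ_{i=3}^{5} C(5,i) p^i (1−p)^{5−i} with p = 0.919
C(5,3)·0.919^3·0.081^2 = 0.05092
C(5,4)·0.919^4·0.081^1 = 0.28888
C(5,5)·0.919^5·0.081^0 = 0.65551
Sum = 0.995

0.995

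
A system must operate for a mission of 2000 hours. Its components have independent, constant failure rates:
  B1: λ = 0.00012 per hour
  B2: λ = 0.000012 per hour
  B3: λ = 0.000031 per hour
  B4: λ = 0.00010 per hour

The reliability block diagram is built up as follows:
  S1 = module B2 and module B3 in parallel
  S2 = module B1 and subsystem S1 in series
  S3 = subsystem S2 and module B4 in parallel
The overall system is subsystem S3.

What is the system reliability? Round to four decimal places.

R(B1) = exp(−0.00012 × 2000) = 0.786628
R(B2) = exp(−0.000012 × 2000) = 0.976286
R(B3) = exp(−0.000031 × 2000) = 0.939883
R(B4) = exp(−0.00010 × 2000) = 0.818731
Parallel (B2 and B3): 1 − (1 − 0.976286)(1 − 0.939883) = 0.998574
Series (B1 and [0.998574]): 0.786628 × 0.998574 = 0.785506
Parallel ([0.785506] and B4): 1 − (1 − 0.785506)(1 − 0.818731) = 0.9611

0.9611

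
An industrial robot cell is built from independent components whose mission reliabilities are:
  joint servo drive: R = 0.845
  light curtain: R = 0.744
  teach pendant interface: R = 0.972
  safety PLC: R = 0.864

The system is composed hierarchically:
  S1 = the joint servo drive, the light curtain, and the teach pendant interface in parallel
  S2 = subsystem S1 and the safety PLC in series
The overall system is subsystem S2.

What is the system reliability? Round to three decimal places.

0.863

Parallel (joint servo drive, light curtain, and teach pendant interface): 1 − (1 − 0.84500)(1 − 0.74400)(1 − 0.97200) = 0.99889
Series ([0.99889] and safety PLC): 0.99889 × 0.86400 = 0.863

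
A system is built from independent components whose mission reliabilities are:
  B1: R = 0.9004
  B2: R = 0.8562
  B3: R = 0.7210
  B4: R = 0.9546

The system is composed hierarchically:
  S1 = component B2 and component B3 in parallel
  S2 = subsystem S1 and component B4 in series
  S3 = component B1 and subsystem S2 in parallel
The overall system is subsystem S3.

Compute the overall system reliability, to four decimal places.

0.9917

Parallel (B2 and B3): 1 − (1 − 0.856200)(1 − 0.721000) = 0.959880
Series ([0.959880] and B4): 0.959880 × 0.954600 = 0.916301
Parallel (B1 and [0.916301]): 1 − (1 − 0.900400)(1 − 0.916301) = 0.9917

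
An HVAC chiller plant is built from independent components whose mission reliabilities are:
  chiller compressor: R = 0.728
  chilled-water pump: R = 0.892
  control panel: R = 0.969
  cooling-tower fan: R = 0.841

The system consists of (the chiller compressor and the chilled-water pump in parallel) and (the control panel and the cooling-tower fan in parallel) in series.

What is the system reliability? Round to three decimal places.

0.966

Parallel (chiller compressor and chilled-water pump): 1 − (1 − 0.72800)(1 − 0.89200) = 0.97062
Parallel (control panel and cooling-tower fan): 1 − (1 − 0.96900)(1 − 0.84100) = 0.99507
Series ([0.97062] and [0.99507]): 0.97062 × 0.99507 = 0.966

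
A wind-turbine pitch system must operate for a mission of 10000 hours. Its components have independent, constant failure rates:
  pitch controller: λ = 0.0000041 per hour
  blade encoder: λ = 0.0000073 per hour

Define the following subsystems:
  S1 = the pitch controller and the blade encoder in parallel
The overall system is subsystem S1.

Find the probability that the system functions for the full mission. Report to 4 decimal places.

0.9972

R(pitch controller) = exp(−0.0000041 × 10000) = 0.959829
R(blade encoder) = exp(−0.0000073 × 10000) = 0.929601
Parallel (pitch controller and blade encoder): 1 − (1 − 0.959829)(1 − 0.929601) = 0.9972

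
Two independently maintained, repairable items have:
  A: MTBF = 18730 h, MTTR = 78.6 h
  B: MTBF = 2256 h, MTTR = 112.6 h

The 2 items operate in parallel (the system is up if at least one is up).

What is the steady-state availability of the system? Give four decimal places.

A(A) = MTBF/(MTBF+MTTR) = 18730/(18730+78.6) = 0.995821
A(B) = MTBF/(MTBF+MTTR) = 2256/(2256+112.6) = 0.952461
Parallel availability: 1 − (1 − 0.995821)(1 − 0.952461) = 0.9998

0.9998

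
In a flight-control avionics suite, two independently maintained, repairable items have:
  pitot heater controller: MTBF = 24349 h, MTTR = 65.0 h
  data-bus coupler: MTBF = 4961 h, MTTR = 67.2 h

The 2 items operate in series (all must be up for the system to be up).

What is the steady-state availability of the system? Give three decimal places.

A(pitot heater controller) = MTBF/(MTBF+MTTR) = 24349/(24349+65.0) = 0.997338
A(data-bus coupler) = MTBF/(MTBF+MTTR) = 4961/(4961+67.2) = 0.986635
Series availability: 0.997338 × 0.986635 = 0.984

0.984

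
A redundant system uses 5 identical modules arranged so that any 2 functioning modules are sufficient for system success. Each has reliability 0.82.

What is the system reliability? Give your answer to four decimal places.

0.9955

R = Σ_{i=2}^{5} C(5,i) p^i (1−p)^{5−i} with p = 0.82
C(5,2)·0.82^2·0.18^3 = 0.039214
C(5,3)·0.82^3·0.18^2 = 0.178643
C(5,4)·0.82^4·0.18^1 = 0.406910
C(5,5)·0.82^5·0.18^0 = 0.370740
Sum = 0.9955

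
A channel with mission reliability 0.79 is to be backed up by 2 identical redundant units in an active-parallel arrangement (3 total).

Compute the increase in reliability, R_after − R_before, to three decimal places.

R_before = 0.79
R_after = 1 − (1 − 0.79)^3 = 0.991
ΔR = 0.991 − 0.79 = 0.201

0.201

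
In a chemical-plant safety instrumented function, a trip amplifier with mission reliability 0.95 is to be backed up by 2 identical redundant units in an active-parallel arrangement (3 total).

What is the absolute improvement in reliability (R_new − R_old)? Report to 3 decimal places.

R_before = 0.95
R_after = 1 − (1 − 0.95)^3 = 1.000
ΔR = 1.000 − 0.95 = 0.050

0.050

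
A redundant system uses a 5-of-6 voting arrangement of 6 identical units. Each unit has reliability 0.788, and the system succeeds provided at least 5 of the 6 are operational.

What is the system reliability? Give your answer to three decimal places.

0.626

R = Σ_{i=5}^{6} C(6,i) p^i (1−p)^{6−i} with p = 0.788
C(6,5)·0.788^5·0.212^1 = 0.38647
C(6,6)·0.788^6·0.212^0 = 0.23942
Sum = 0.626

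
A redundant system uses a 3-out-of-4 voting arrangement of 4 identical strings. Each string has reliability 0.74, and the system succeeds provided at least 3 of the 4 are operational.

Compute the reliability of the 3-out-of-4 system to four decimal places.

R = Σ_{i=3}^{4} C(4,i) p^i (1−p)^{4−i} with p = 0.74
C(4,3)·0.74^3·0.26^1 = 0.421433
C(4,4)·0.74^4·0.26^0 = 0.299866
Sum = 0.7213

0.7213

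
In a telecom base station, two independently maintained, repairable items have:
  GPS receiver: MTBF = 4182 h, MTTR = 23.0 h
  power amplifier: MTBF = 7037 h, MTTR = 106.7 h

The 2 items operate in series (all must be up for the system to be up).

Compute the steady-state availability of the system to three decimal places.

A(GPS receiver) = MTBF/(MTBF+MTTR) = 4182/(4182+23.0) = 0.994530
A(power amplifier) = MTBF/(MTBF+MTTR) = 7037/(7037+106.7) = 0.985064
Series availability: 0.994530 × 0.985064 = 0.980

0.980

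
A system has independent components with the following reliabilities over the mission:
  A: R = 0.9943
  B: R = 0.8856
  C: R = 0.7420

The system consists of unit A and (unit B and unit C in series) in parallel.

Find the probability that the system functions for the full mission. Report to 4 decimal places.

Series (B and C): 0.885600 × 0.742000 = 0.657115
Parallel (A and [0.657115]): 1 − (1 − 0.994300)(1 − 0.657115) = 0.9980

0.9980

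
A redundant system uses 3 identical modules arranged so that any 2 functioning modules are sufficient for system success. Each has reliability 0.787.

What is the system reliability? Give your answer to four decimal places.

0.8832

R = Σ_{i=2}^{3} C(3,i) p^i (1−p)^{3−i} with p = 0.787
C(3,2)·0.787^2·0.213^1 = 0.395777
C(3,3)·0.787^3·0.213^0 = 0.487443
Sum = 0.8832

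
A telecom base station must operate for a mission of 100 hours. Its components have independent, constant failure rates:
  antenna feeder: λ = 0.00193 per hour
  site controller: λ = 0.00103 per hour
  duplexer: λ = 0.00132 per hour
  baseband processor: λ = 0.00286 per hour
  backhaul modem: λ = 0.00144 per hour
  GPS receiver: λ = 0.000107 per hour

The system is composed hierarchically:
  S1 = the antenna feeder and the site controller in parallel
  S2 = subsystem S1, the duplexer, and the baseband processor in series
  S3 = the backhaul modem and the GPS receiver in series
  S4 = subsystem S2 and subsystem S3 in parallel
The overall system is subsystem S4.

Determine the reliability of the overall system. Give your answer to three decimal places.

0.949

R(antenna feeder) = exp(−0.00193 × 100) = 0.82448
R(site controller) = exp(−0.00103 × 100) = 0.90213
R(duplexer) = exp(−0.00132 × 100) = 0.87634
R(baseband processor) = exp(−0.00286 × 100) = 0.75126
R(backhaul modem) = exp(−0.00144 × 100) = 0.86589
R(GPS receiver) = exp(−0.000107 × 100) = 0.98936
Parallel (antenna feeder and site controller): 1 − (1 − 0.82448)(1 − 0.90213) = 0.98282
Series ([0.98282], duplexer, and baseband processor): 0.98282 × 0.87634 × 0.75126 = 0.64705
Series (backhaul modem and GPS receiver): 0.86589 × 0.98936 = 0.85668
Parallel ([0.64705] and [0.85668]): 1 − (1 − 0.64705)(1 − 0.85668) = 0.949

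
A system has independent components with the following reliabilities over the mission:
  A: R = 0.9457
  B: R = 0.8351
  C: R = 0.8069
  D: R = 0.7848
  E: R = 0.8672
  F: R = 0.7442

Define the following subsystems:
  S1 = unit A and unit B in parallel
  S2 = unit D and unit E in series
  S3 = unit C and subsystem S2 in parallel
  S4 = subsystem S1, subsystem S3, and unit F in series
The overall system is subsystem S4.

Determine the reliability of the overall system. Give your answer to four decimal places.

0.6920

Parallel (A and B): 1 − (1 − 0.945700)(1 − 0.835100) = 0.991046
Series (D and E): 0.784800 × 0.867200 = 0.680579
Parallel (C and [0.680579]): 1 − (1 − 0.806900)(1 − 0.680579) = 0.938320
Series ([0.991046], [0.938320], and F): 0.991046 × 0.938320 × 0.744200 = 0.6920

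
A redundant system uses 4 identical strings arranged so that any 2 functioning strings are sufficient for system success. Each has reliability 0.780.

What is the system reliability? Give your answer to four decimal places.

R = Σ_{i=2}^{4} C(4,i) p^i (1−p)^{4−i} with p = 0.780
C(4,2)·0.780^2·0.220^2 = 0.176679
C(4,3)·0.780^3·0.220^1 = 0.417606
C(4,4)·0.780^4·0.220^0 = 0.370151
Sum = 0.9644

0.9644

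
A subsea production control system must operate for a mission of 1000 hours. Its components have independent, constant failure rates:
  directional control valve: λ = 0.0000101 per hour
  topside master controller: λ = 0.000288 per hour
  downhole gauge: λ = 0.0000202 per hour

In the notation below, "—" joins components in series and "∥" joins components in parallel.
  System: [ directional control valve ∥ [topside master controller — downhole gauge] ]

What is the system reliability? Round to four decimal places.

0.9973

R(directional control valve) = exp(−0.0000101 × 1000) = 0.989951
R(topside master controller) = exp(−0.000288 × 1000) = 0.749762
R(downhole gauge) = exp(−0.0000202 × 1000) = 0.980003
Series (topside master controller and downhole gauge): 0.749762 × 0.980003 = 0.734769
Parallel (directional control valve and [0.734769]): 1 − (1 − 0.989951)(1 − 0.734769) = 0.9973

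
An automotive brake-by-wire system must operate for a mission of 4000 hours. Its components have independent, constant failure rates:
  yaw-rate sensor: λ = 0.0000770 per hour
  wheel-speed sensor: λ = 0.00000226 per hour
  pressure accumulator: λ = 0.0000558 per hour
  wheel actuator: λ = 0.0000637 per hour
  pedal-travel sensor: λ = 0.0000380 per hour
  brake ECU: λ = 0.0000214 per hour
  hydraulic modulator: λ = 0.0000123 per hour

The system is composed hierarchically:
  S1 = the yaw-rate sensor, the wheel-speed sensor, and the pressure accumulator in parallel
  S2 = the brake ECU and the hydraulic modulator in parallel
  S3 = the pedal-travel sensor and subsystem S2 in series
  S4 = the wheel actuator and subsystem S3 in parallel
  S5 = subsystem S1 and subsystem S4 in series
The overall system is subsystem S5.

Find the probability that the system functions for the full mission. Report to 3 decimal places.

0.967

R(yaw-rate sensor) = exp(−0.0000770 × 4000) = 0.73492
R(wheel-speed sensor) = exp(−0.00000226 × 4000) = 0.99100
R(pressure accumulator) = exp(−0.0000558 × 4000) = 0.79995
R(wheel actuator) = exp(−0.0000637 × 4000) = 0.77507
R(pedal-travel sensor) = exp(−0.0000380 × 4000) = 0.85899
R(brake ECU) = exp(−0.0000214 × 4000) = 0.91796
R(hydraulic modulator) = exp(−0.0000123 × 4000) = 0.95199
Parallel (yaw-rate sensor, wheel-speed sensor, and pressure accumulator): 1 − (1 − 0.73492)(1 − 0.99100)(1 − 0.79995) = 0.99952
Parallel (brake ECU and hydraulic modulator): 1 − (1 − 0.91796)(1 − 0.95199) = 0.99606
Series (pedal-travel sensor and [0.99606]): 0.85899 × 0.99606 = 0.85561
Parallel (wheel actuator and [0.85561]): 1 − (1 − 0.77507)(1 − 0.85561) = 0.96752
Series ([0.99952] and [0.96752]): 0.99952 × 0.96752 = 0.967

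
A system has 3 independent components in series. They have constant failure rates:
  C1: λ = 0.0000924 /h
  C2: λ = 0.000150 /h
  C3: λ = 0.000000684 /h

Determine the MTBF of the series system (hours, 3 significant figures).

Series of exponential components: λ_sys = Σ λ_i
λ_sys = 0.0000924 + 0.000150 + 0.000000684 = 2.4308e-04 /h
MTBF = 1 / λ_sys = 4110 h

4110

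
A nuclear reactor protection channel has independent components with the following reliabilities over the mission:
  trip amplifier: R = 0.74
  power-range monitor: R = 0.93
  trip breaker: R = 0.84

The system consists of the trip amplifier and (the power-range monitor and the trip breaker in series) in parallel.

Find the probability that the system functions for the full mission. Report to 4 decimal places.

Series (power-range monitor and trip breaker): 0.930000 × 0.840000 = 0.781200
Parallel (trip amplifier and [0.781200]): 1 − (1 − 0.740000)(1 − 0.781200) = 0.9431

0.9431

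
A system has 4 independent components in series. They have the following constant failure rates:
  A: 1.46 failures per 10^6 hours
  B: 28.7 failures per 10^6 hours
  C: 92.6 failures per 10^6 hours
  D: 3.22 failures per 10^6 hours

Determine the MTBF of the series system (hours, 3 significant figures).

Series of exponential components: λ_sys = Σ λ_i
λ_sys = 0.00000146 + 0.0000287 + 0.0000926 + 0.00000322 = 1.2598e-04 /h
MTBF = 1 / λ_sys = 7940 h

7940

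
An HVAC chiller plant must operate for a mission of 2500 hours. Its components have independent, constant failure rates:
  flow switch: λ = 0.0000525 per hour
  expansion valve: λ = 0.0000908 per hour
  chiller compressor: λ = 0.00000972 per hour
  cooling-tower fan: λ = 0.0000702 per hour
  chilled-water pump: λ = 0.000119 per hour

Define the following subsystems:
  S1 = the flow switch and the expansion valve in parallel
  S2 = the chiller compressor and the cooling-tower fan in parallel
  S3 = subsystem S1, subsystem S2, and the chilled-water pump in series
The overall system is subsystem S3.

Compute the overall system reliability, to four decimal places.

0.7213

R(flow switch) = exp(−0.0000525 × 2500) = 0.876998
R(expansion valve) = exp(−0.0000908 × 2500) = 0.796921
R(chiller compressor) = exp(−0.00000972 × 2500) = 0.975993
R(cooling-tower fan) = exp(−0.0000702 × 2500) = 0.839037
R(chilled-water pump) = exp(−0.000119 × 2500) = 0.742673
Parallel (flow switch and expansion valve): 1 − (1 − 0.876998)(1 − 0.796921) = 0.975021
Parallel (chiller compressor and cooling-tower fan): 1 − (1 − 0.975993)(1 − 0.839037) = 0.996136
Series ([0.975021], [0.996136], and chilled-water pump): 0.975021 × 0.996136 × 0.742673 = 0.7213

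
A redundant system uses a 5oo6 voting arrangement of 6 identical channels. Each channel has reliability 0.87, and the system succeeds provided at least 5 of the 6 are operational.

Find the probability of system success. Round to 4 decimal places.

0.8224

R = Σ_{i=5}^{6} C(6,i) p^i (1−p)^{6−i} with p = 0.87
C(6,5)·0.87^5·0.13^1 = 0.388768
C(6,6)·0.87^6·0.13^0 = 0.433626
Sum = 0.8224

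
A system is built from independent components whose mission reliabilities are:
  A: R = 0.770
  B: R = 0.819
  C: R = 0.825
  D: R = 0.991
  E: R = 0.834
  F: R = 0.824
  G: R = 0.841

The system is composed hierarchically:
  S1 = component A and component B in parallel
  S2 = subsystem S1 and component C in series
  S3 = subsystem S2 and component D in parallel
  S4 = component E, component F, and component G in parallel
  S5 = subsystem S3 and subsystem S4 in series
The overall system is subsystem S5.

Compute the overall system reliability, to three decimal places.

0.993

Parallel (A and B): 1 − (1 − 0.77000)(1 − 0.81900) = 0.95837
Series ([0.95837] and C): 0.95837 × 0.82500 = 0.79066
Parallel ([0.79066] and D): 1 − (1 − 0.79066)(1 − 0.99100) = 0.99812
Parallel (E, F, and G): 1 − (1 − 0.83400)(1 − 0.82400)(1 − 0.84100) = 0.99535
Series ([0.99812] and [0.99535]): 0.99812 × 0.99535 = 0.993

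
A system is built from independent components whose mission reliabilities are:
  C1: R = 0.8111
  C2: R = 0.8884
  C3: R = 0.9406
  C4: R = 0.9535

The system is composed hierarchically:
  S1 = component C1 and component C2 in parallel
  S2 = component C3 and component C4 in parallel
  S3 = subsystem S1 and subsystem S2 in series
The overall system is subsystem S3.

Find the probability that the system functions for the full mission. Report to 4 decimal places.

Parallel (C1 and C2): 1 − (1 − 0.811100)(1 − 0.888400) = 0.978919
Parallel (C3 and C4): 1 − (1 − 0.940600)(1 − 0.953500) = 0.997238
Series ([0.978919] and [0.997238]): 0.978919 × 0.997238 = 0.9762

0.9762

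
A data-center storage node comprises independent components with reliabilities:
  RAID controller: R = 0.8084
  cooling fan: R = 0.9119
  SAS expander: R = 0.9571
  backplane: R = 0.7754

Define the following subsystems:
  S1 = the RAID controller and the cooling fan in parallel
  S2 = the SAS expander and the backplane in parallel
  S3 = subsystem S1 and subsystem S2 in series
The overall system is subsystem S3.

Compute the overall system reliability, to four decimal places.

Parallel (RAID controller and cooling fan): 1 − (1 − 0.808400)(1 − 0.911900) = 0.983120
Parallel (SAS expander and backplane): 1 − (1 − 0.957100)(1 − 0.775400) = 0.990365
Series ([0.983120] and [0.990365]): 0.983120 × 0.990365 = 0.9736

0.9736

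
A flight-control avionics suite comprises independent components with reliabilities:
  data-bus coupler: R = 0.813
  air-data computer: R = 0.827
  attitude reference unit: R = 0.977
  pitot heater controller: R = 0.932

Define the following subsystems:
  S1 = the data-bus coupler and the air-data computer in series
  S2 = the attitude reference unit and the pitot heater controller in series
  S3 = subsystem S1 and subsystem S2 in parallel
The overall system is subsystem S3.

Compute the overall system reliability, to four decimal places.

0.9707

Series (data-bus coupler and air-data computer): 0.813000 × 0.827000 = 0.672351
Series (attitude reference unit and pitot heater controller): 0.977000 × 0.932000 = 0.910564
Parallel ([0.672351] and [0.910564]): 1 − (1 − 0.672351)(1 − 0.910564) = 0.9707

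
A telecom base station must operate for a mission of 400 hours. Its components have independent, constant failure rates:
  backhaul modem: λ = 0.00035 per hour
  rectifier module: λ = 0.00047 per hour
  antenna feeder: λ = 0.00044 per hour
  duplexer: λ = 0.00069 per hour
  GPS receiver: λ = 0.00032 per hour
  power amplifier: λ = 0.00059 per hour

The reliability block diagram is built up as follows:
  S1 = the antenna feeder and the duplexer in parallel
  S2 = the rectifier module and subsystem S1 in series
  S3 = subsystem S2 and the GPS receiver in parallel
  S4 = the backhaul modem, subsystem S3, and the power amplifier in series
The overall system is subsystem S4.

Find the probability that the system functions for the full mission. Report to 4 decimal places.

R(backhaul modem) = exp(−0.00035 × 400) = 0.869358
R(rectifier module) = exp(−0.00047 × 400) = 0.828615
R(antenna feeder) = exp(−0.00044 × 400) = 0.838618
R(duplexer) = exp(−0.00069 × 400) = 0.758813
R(GPS receiver) = exp(−0.00032 × 400) = 0.879853
R(power amplifier) = exp(−0.00059 × 400) = 0.789781
Parallel (antenna feeder and duplexer): 1 − (1 − 0.838618)(1 − 0.758813) = 0.961077
Series (rectifier module and [0.961077]): 0.828615 × 0.961077 = 0.796363
Parallel ([0.796363] and GPS receiver): 1 − (1 − 0.796363)(1 − 0.879853) = 0.975534
Series (backhaul modem, [0.975534], and power amplifier): 0.869358 × 0.975534 × 0.789781 = 0.6698

0.6698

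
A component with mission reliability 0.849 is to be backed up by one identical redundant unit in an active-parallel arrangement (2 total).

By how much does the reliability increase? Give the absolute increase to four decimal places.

R_before = 0.849
R_after = 1 − (1 − 0.849)^2 = 0.9772
ΔR = 0.9772 − 0.849 = 0.1282

0.1282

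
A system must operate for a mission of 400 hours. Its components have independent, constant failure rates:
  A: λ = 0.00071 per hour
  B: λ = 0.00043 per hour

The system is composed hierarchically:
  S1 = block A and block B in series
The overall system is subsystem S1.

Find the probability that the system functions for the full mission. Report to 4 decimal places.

R(A) = exp(−0.00071 × 400) = 0.752767
R(B) = exp(−0.00043 × 400) = 0.841979
Series (A and B): 0.752767 × 0.841979 = 0.6338

0.6338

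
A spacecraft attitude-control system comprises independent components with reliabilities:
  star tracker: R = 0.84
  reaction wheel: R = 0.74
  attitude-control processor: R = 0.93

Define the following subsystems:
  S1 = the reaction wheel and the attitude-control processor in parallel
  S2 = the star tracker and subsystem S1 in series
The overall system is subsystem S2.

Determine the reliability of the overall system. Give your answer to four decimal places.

Parallel (reaction wheel and attitude-control processor): 1 − (1 − 0.740000)(1 − 0.930000) = 0.981800
Series (star tracker and [0.981800]): 0.840000 × 0.981800 = 0.8247

0.8247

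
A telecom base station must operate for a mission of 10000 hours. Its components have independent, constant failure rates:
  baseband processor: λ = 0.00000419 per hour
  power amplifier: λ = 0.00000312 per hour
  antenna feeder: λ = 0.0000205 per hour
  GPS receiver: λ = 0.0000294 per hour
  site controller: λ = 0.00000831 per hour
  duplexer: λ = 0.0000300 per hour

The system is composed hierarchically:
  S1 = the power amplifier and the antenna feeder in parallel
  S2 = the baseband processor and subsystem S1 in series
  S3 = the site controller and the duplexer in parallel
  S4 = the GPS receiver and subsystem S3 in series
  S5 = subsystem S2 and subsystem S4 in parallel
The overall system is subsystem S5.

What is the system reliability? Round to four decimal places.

R(baseband processor) = exp(−0.00000419 × 10000) = 0.958966
R(power amplifier) = exp(−0.00000312 × 10000) = 0.969282
R(antenna feeder) = exp(−0.0000205 × 10000) = 0.814647
R(GPS receiver) = exp(−0.0000294 × 10000) = 0.745276
R(site controller) = exp(−0.00000831 × 10000) = 0.920259
R(duplexer) = exp(−0.0000300 × 10000) = 0.740818
Parallel (power amplifier and antenna feeder): 1 − (1 − 0.969282)(1 − 0.814647) = 0.994306
Series (baseband processor and [0.994306]): 0.958966 × 0.994306 = 0.953506
Parallel (site controller and duplexer): 1 − (1 − 0.920259)(1 − 0.740818) = 0.979333
Series (GPS receiver and [0.979333]): 0.745276 × 0.979333 = 0.729873
Parallel ([0.953506] and [0.729873]): 1 − (1 − 0.953506)(1 − 0.729873) = 0.9874

0.9874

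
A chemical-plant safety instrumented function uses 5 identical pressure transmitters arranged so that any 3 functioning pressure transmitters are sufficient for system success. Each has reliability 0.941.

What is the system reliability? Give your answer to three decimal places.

0.998

R = Σ_{i=3}^{5} C(5,i) p^i (1−p)^{5−i} with p = 0.941
C(5,3)·0.941^3·0.059^2 = 0.02901
C(5,4)·0.941^4·0.059^1 = 0.23130
C(5,5)·0.941^5·0.059^0 = 0.73782
Sum = 0.998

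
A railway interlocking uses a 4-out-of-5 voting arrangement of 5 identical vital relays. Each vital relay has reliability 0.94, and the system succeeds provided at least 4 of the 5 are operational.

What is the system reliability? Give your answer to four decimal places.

0.9681

R = Σ_{i=4}^{5} C(5,i) p^i (1−p)^{5−i} with p = 0.94
C(5,4)·0.94^4·0.06^1 = 0.234225
C(5,5)·0.94^5·0.06^0 = 0.733904
Sum = 0.9681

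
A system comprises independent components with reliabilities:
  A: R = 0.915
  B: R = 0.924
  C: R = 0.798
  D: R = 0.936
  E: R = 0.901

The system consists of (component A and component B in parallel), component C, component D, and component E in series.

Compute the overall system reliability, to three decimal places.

Parallel (A and B): 1 − (1 − 0.91500)(1 − 0.92400) = 0.99354
Series ([0.99354], C, D, and E): 0.99354 × 0.79800 × 0.93600 × 0.90100 = 0.669

0.669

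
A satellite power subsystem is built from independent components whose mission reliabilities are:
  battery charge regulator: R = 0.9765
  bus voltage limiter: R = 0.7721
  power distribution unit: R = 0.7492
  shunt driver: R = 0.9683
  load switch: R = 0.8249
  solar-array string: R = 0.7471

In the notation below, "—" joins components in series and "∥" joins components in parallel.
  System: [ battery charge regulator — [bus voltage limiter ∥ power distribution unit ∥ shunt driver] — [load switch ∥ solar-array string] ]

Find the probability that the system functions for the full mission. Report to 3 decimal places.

Parallel (bus voltage limiter, power distribution unit, and shunt driver): 1 − (1 − 0.77210)(1 − 0.74920)(1 − 0.96830) = 0.99819
Parallel (load switch and solar-array string): 1 − (1 − 0.82490)(1 − 0.74710) = 0.95572
Series (battery charge regulator, [0.99819], and [0.95572]): 0.97650 × 0.99819 × 0.95572 = 0.932

0.932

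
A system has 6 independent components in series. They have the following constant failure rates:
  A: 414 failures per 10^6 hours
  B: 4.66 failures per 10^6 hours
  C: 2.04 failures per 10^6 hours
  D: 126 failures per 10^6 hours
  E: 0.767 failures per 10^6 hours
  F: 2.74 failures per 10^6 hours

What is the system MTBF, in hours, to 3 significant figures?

1820

Series of exponential components: λ_sys = Σ λ_i
λ_sys = 0.000414 + 0.00000466 + 0.00000204 + 0.000126 + 0.000000767 + 0.00000274 = 5.5021e-04 /h
MTBF = 1 / λ_sys = 1820 h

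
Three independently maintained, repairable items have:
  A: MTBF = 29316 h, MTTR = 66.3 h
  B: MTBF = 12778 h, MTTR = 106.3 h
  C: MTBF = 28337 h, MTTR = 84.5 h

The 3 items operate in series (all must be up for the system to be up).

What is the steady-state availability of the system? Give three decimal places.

0.987

A(A) = MTBF/(MTBF+MTTR) = 29316/(29316+66.3) = 0.997744
A(B) = MTBF/(MTBF+MTTR) = 12778/(12778+106.3) = 0.991750
A(C) = MTBF/(MTBF+MTTR) = 28337/(28337+84.5) = 0.997027
Series availability: 0.997744 × 0.991750 × 0.997027 = 0.987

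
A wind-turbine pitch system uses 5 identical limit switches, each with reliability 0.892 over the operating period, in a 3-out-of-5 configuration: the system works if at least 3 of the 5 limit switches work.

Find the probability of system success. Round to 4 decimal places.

0.9894

R = Σ_{i=3}^{5} C(5,i) p^i (1−p)^{5−i} with p = 0.892
C(5,3)·0.892^3·0.108^2 = 0.082783
C(5,4)·0.892^4·0.108^1 = 0.341864
C(5,5)·0.892^5·0.108^0 = 0.564708
Sum = 0.9894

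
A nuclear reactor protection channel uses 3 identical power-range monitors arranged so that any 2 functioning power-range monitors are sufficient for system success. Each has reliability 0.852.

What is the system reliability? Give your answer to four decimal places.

0.9408

R = Σ_{i=2}^{3} C(3,i) p^i (1−p)^{3−i} with p = 0.852
C(3,2)·0.852^2·0.148^1 = 0.322301
C(3,3)·0.852^3·0.148^0 = 0.618470
Sum = 0.9408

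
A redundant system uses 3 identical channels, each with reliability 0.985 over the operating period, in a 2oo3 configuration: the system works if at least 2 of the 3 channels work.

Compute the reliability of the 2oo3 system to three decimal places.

R = Σ_{i=2}^{3} C(3,i) p^i (1−p)^{3−i} with p = 0.985
C(3,2)·0.985^2·0.015^1 = 0.04366
C(3,3)·0.985^3·0.015^0 = 0.95567
Sum = 0.999

0.999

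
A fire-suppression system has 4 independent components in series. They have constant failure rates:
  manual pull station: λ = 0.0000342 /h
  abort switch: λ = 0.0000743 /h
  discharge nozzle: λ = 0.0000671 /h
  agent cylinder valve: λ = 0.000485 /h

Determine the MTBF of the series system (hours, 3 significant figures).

1510

Series of exponential components: λ_sys = Σ λ_i
λ_sys = 0.0000342 + 0.0000743 + 0.0000671 + 0.000485 = 6.6060e-04 /h
MTBF = 1 / λ_sys = 1510 h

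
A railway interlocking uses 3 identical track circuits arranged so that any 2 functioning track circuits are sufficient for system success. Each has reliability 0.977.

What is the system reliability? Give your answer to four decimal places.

R = Σ_{i=2}^{3} C(3,i) p^i (1−p)^{3−i} with p = 0.977
C(3,2)·0.977^2·0.023^1 = 0.065863
C(3,3)·0.977^3·0.023^0 = 0.932575
Sum = 0.9984

0.9984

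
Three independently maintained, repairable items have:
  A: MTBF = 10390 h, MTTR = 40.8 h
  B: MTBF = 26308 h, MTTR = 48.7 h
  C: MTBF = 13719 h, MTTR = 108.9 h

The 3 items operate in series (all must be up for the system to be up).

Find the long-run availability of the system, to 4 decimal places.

0.9864

A(A) = MTBF/(MTBF+MTTR) = 10390/(10390+40.8) = 0.996089
A(B) = MTBF/(MTBF+MTTR) = 26308/(26308+48.7) = 0.998152
A(C) = MTBF/(MTBF+MTTR) = 13719/(13719+108.9) = 0.992125
Series availability: 0.996089 × 0.998152 × 0.992125 = 0.9864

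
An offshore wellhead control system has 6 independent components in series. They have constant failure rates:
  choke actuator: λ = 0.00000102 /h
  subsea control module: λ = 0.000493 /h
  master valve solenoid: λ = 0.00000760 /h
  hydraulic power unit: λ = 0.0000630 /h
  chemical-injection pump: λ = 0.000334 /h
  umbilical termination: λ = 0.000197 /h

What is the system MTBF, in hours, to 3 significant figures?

913

Series of exponential components: λ_sys = Σ λ_i
λ_sys = 0.00000102 + 0.000493 + 0.00000760 + 0.0000630 + 0.000334 + 0.000197 = 1.0956e-03 /h
MTBF = 1 / λ_sys = 913 h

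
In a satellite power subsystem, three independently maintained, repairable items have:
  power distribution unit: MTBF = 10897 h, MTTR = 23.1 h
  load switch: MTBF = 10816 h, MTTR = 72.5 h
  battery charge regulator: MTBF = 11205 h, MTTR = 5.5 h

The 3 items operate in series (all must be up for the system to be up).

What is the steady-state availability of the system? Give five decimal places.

A(power distribution unit) = MTBF/(MTBF+MTTR) = 10897/(10897+23.1) = 0.997885
A(load switch) = MTBF/(MTBF+MTTR) = 10816/(10816+72.5) = 0.993342
A(battery charge regulator) = MTBF/(MTBF+MTTR) = 11205/(11205+5.5) = 0.999509
Series availability: 0.997885 × 0.993342 × 0.999509 = 0.99075

0.99075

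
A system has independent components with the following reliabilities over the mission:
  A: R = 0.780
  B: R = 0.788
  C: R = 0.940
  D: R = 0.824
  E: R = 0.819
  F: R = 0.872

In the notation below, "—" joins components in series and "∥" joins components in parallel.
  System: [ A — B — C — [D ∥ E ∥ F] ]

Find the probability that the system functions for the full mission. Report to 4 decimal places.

0.5754

Parallel (D, E, and F): 1 − (1 − 0.824000)(1 − 0.819000)(1 − 0.872000) = 0.995922
Series (A, B, C, and [0.995922]): 0.780000 × 0.788000 × 0.940000 × 0.995922 = 0.5754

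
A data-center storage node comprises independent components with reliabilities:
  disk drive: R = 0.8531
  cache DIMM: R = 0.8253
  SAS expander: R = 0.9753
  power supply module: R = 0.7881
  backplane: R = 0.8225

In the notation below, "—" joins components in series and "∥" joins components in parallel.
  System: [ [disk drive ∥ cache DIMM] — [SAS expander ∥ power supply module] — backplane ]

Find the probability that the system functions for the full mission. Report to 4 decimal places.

Parallel (disk drive and cache DIMM): 1 − (1 − 0.853100)(1 − 0.825300) = 0.974337
Parallel (SAS expander and power supply module): 1 − (1 − 0.975300)(1 − 0.788100) = 0.994766
Series ([0.974337], [0.994766], and backplane): 0.974337 × 0.994766 × 0.822500 = 0.7972

0.7972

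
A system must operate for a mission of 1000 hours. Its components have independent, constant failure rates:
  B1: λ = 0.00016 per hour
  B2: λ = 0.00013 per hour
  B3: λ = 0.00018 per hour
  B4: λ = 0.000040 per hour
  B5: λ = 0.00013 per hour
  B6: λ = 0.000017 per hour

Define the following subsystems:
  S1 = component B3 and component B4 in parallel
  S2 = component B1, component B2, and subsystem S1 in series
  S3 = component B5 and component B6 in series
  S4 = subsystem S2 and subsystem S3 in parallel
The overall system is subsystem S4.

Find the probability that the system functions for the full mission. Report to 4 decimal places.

0.9649

R(B1) = exp(−0.00016 × 1000) = 0.852144
R(B2) = exp(−0.00013 × 1000) = 0.878095
R(B3) = exp(−0.00018 × 1000) = 0.835270
R(B4) = exp(−0.000040 × 1000) = 0.960789
R(B5) = exp(−0.00013 × 1000) = 0.878095
R(B6) = exp(−0.000017 × 1000) = 0.983144
Parallel (B3 and B4): 1 − (1 − 0.835270)(1 − 0.960789) = 0.993541
Series (B1, B2, and [0.993541]): 0.852144 × 0.878095 × 0.993541 = 0.743430
Series (B5 and B6): 0.878095 × 0.983144 = 0.863294
Parallel ([0.743430] and [0.863294]): 1 − (1 − 0.743430)(1 − 0.863294) = 0.9649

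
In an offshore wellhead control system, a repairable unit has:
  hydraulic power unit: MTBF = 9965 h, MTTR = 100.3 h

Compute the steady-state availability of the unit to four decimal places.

0.9900

A(hydraulic power unit) = MTBF/(MTBF+MTTR) = 9965/(9965+100.3) = 0.9900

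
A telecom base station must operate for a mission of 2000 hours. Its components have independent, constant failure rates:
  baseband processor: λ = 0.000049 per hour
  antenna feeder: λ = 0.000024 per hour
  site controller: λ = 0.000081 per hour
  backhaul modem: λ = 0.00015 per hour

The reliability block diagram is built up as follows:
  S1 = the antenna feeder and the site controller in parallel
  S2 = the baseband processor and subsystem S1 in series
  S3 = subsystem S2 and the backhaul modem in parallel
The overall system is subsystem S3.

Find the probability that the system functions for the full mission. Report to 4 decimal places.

R(baseband processor) = exp(−0.000049 × 2000) = 0.906649
R(antenna feeder) = exp(−0.000024 × 2000) = 0.953134
R(site controller) = exp(−0.000081 × 2000) = 0.850441
R(backhaul modem) = exp(−0.00015 × 2000) = 0.740818
Parallel (antenna feeder and site controller): 1 − (1 − 0.953134)(1 − 0.850441) = 0.992991
Series (baseband processor and [0.992991]): 0.906649 × 0.992991 = 0.900294
Parallel ([0.900294] and backhaul modem): 1 − (1 − 0.900294)(1 − 0.740818) = 0.9742

0.9742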